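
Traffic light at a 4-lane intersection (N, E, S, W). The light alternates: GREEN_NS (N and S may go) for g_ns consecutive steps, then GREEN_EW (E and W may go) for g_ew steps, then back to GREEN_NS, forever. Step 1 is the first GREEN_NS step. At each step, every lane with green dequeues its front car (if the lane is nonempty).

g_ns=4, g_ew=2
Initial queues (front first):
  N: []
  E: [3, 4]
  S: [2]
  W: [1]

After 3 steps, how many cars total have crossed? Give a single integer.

Answer: 1

Derivation:
Step 1 [NS]: N:empty,E:wait,S:car2-GO,W:wait | queues: N=0 E=2 S=0 W=1
Step 2 [NS]: N:empty,E:wait,S:empty,W:wait | queues: N=0 E=2 S=0 W=1
Step 3 [NS]: N:empty,E:wait,S:empty,W:wait | queues: N=0 E=2 S=0 W=1
Cars crossed by step 3: 1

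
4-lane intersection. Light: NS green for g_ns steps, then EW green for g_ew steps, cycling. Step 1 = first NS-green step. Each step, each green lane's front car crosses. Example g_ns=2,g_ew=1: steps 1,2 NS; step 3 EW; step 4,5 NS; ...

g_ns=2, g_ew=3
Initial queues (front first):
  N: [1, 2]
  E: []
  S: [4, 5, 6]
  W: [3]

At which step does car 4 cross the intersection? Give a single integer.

Step 1 [NS]: N:car1-GO,E:wait,S:car4-GO,W:wait | queues: N=1 E=0 S=2 W=1
Step 2 [NS]: N:car2-GO,E:wait,S:car5-GO,W:wait | queues: N=0 E=0 S=1 W=1
Step 3 [EW]: N:wait,E:empty,S:wait,W:car3-GO | queues: N=0 E=0 S=1 W=0
Step 4 [EW]: N:wait,E:empty,S:wait,W:empty | queues: N=0 E=0 S=1 W=0
Step 5 [EW]: N:wait,E:empty,S:wait,W:empty | queues: N=0 E=0 S=1 W=0
Step 6 [NS]: N:empty,E:wait,S:car6-GO,W:wait | queues: N=0 E=0 S=0 W=0
Car 4 crosses at step 1

1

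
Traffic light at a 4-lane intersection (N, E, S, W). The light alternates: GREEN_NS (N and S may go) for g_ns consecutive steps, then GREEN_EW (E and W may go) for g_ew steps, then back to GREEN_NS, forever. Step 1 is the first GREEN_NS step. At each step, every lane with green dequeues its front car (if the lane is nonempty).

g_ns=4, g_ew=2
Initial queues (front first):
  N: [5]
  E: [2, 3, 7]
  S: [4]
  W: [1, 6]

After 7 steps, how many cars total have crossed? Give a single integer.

Answer: 6

Derivation:
Step 1 [NS]: N:car5-GO,E:wait,S:car4-GO,W:wait | queues: N=0 E=3 S=0 W=2
Step 2 [NS]: N:empty,E:wait,S:empty,W:wait | queues: N=0 E=3 S=0 W=2
Step 3 [NS]: N:empty,E:wait,S:empty,W:wait | queues: N=0 E=3 S=0 W=2
Step 4 [NS]: N:empty,E:wait,S:empty,W:wait | queues: N=0 E=3 S=0 W=2
Step 5 [EW]: N:wait,E:car2-GO,S:wait,W:car1-GO | queues: N=0 E=2 S=0 W=1
Step 6 [EW]: N:wait,E:car3-GO,S:wait,W:car6-GO | queues: N=0 E=1 S=0 W=0
Step 7 [NS]: N:empty,E:wait,S:empty,W:wait | queues: N=0 E=1 S=0 W=0
Cars crossed by step 7: 6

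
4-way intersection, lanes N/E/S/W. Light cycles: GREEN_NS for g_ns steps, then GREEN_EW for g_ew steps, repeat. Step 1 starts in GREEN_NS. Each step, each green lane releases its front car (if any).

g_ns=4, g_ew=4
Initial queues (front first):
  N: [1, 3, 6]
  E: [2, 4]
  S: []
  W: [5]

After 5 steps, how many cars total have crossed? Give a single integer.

Answer: 5

Derivation:
Step 1 [NS]: N:car1-GO,E:wait,S:empty,W:wait | queues: N=2 E=2 S=0 W=1
Step 2 [NS]: N:car3-GO,E:wait,S:empty,W:wait | queues: N=1 E=2 S=0 W=1
Step 3 [NS]: N:car6-GO,E:wait,S:empty,W:wait | queues: N=0 E=2 S=0 W=1
Step 4 [NS]: N:empty,E:wait,S:empty,W:wait | queues: N=0 E=2 S=0 W=1
Step 5 [EW]: N:wait,E:car2-GO,S:wait,W:car5-GO | queues: N=0 E=1 S=0 W=0
Cars crossed by step 5: 5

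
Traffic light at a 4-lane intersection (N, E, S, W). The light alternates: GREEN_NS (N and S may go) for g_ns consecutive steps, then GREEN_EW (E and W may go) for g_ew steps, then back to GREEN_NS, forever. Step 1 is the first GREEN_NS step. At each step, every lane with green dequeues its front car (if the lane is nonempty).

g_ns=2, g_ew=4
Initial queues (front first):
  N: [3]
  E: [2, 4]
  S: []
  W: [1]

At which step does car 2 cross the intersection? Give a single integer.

Step 1 [NS]: N:car3-GO,E:wait,S:empty,W:wait | queues: N=0 E=2 S=0 W=1
Step 2 [NS]: N:empty,E:wait,S:empty,W:wait | queues: N=0 E=2 S=0 W=1
Step 3 [EW]: N:wait,E:car2-GO,S:wait,W:car1-GO | queues: N=0 E=1 S=0 W=0
Step 4 [EW]: N:wait,E:car4-GO,S:wait,W:empty | queues: N=0 E=0 S=0 W=0
Car 2 crosses at step 3

3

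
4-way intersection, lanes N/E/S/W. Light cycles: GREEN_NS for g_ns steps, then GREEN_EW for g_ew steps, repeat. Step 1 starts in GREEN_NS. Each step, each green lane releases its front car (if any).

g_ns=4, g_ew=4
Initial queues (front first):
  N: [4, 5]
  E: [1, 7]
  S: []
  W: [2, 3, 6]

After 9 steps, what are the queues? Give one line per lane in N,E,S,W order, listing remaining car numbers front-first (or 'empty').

Step 1 [NS]: N:car4-GO,E:wait,S:empty,W:wait | queues: N=1 E=2 S=0 W=3
Step 2 [NS]: N:car5-GO,E:wait,S:empty,W:wait | queues: N=0 E=2 S=0 W=3
Step 3 [NS]: N:empty,E:wait,S:empty,W:wait | queues: N=0 E=2 S=0 W=3
Step 4 [NS]: N:empty,E:wait,S:empty,W:wait | queues: N=0 E=2 S=0 W=3
Step 5 [EW]: N:wait,E:car1-GO,S:wait,W:car2-GO | queues: N=0 E=1 S=0 W=2
Step 6 [EW]: N:wait,E:car7-GO,S:wait,W:car3-GO | queues: N=0 E=0 S=0 W=1
Step 7 [EW]: N:wait,E:empty,S:wait,W:car6-GO | queues: N=0 E=0 S=0 W=0

N: empty
E: empty
S: empty
W: empty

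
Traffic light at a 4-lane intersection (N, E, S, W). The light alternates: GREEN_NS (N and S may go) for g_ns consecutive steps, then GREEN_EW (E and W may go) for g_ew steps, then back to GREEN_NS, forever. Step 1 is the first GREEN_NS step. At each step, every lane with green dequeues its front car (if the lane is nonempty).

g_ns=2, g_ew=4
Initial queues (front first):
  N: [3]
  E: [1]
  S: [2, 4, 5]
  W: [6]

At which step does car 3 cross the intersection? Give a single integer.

Step 1 [NS]: N:car3-GO,E:wait,S:car2-GO,W:wait | queues: N=0 E=1 S=2 W=1
Step 2 [NS]: N:empty,E:wait,S:car4-GO,W:wait | queues: N=0 E=1 S=1 W=1
Step 3 [EW]: N:wait,E:car1-GO,S:wait,W:car6-GO | queues: N=0 E=0 S=1 W=0
Step 4 [EW]: N:wait,E:empty,S:wait,W:empty | queues: N=0 E=0 S=1 W=0
Step 5 [EW]: N:wait,E:empty,S:wait,W:empty | queues: N=0 E=0 S=1 W=0
Step 6 [EW]: N:wait,E:empty,S:wait,W:empty | queues: N=0 E=0 S=1 W=0
Step 7 [NS]: N:empty,E:wait,S:car5-GO,W:wait | queues: N=0 E=0 S=0 W=0
Car 3 crosses at step 1

1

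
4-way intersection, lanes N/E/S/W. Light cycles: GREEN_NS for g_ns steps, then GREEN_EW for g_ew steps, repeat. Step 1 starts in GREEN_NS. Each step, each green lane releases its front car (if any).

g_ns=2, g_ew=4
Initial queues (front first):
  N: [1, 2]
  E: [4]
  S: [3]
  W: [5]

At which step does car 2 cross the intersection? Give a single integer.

Step 1 [NS]: N:car1-GO,E:wait,S:car3-GO,W:wait | queues: N=1 E=1 S=0 W=1
Step 2 [NS]: N:car2-GO,E:wait,S:empty,W:wait | queues: N=0 E=1 S=0 W=1
Step 3 [EW]: N:wait,E:car4-GO,S:wait,W:car5-GO | queues: N=0 E=0 S=0 W=0
Car 2 crosses at step 2

2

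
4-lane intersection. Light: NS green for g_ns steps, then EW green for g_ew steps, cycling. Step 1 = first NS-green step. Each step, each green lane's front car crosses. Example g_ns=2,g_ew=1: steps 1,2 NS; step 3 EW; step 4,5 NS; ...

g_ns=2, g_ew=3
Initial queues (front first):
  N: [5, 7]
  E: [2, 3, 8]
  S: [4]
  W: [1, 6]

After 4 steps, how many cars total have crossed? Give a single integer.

Answer: 7

Derivation:
Step 1 [NS]: N:car5-GO,E:wait,S:car4-GO,W:wait | queues: N=1 E=3 S=0 W=2
Step 2 [NS]: N:car7-GO,E:wait,S:empty,W:wait | queues: N=0 E=3 S=0 W=2
Step 3 [EW]: N:wait,E:car2-GO,S:wait,W:car1-GO | queues: N=0 E=2 S=0 W=1
Step 4 [EW]: N:wait,E:car3-GO,S:wait,W:car6-GO | queues: N=0 E=1 S=0 W=0
Cars crossed by step 4: 7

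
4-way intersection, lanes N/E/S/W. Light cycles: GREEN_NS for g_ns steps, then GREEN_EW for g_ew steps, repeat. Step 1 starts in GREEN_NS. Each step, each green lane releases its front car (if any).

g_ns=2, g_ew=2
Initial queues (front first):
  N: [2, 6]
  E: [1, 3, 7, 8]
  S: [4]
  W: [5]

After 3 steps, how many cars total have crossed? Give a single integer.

Answer: 5

Derivation:
Step 1 [NS]: N:car2-GO,E:wait,S:car4-GO,W:wait | queues: N=1 E=4 S=0 W=1
Step 2 [NS]: N:car6-GO,E:wait,S:empty,W:wait | queues: N=0 E=4 S=0 W=1
Step 3 [EW]: N:wait,E:car1-GO,S:wait,W:car5-GO | queues: N=0 E=3 S=0 W=0
Cars crossed by step 3: 5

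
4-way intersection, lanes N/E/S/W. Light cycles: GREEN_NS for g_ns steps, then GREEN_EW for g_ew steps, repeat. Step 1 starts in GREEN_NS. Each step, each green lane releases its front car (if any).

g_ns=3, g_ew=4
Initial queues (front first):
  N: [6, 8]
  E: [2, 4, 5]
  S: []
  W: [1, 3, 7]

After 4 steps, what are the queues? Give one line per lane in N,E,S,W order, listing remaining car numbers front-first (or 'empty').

Step 1 [NS]: N:car6-GO,E:wait,S:empty,W:wait | queues: N=1 E=3 S=0 W=3
Step 2 [NS]: N:car8-GO,E:wait,S:empty,W:wait | queues: N=0 E=3 S=0 W=3
Step 3 [NS]: N:empty,E:wait,S:empty,W:wait | queues: N=0 E=3 S=0 W=3
Step 4 [EW]: N:wait,E:car2-GO,S:wait,W:car1-GO | queues: N=0 E=2 S=0 W=2

N: empty
E: 4 5
S: empty
W: 3 7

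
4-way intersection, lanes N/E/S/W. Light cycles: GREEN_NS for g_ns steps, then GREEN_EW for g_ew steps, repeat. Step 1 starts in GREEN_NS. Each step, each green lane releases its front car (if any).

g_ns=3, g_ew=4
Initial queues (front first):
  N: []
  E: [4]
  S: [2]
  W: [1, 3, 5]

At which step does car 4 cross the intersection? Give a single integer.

Step 1 [NS]: N:empty,E:wait,S:car2-GO,W:wait | queues: N=0 E=1 S=0 W=3
Step 2 [NS]: N:empty,E:wait,S:empty,W:wait | queues: N=0 E=1 S=0 W=3
Step 3 [NS]: N:empty,E:wait,S:empty,W:wait | queues: N=0 E=1 S=0 W=3
Step 4 [EW]: N:wait,E:car4-GO,S:wait,W:car1-GO | queues: N=0 E=0 S=0 W=2
Step 5 [EW]: N:wait,E:empty,S:wait,W:car3-GO | queues: N=0 E=0 S=0 W=1
Step 6 [EW]: N:wait,E:empty,S:wait,W:car5-GO | queues: N=0 E=0 S=0 W=0
Car 4 crosses at step 4

4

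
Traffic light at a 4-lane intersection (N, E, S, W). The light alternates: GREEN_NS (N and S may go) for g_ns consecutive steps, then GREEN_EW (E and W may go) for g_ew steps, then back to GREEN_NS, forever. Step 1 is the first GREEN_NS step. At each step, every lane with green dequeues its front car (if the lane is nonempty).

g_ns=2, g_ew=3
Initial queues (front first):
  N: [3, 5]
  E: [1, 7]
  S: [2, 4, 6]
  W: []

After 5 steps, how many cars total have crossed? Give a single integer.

Answer: 6

Derivation:
Step 1 [NS]: N:car3-GO,E:wait,S:car2-GO,W:wait | queues: N=1 E=2 S=2 W=0
Step 2 [NS]: N:car5-GO,E:wait,S:car4-GO,W:wait | queues: N=0 E=2 S=1 W=0
Step 3 [EW]: N:wait,E:car1-GO,S:wait,W:empty | queues: N=0 E=1 S=1 W=0
Step 4 [EW]: N:wait,E:car7-GO,S:wait,W:empty | queues: N=0 E=0 S=1 W=0
Step 5 [EW]: N:wait,E:empty,S:wait,W:empty | queues: N=0 E=0 S=1 W=0
Cars crossed by step 5: 6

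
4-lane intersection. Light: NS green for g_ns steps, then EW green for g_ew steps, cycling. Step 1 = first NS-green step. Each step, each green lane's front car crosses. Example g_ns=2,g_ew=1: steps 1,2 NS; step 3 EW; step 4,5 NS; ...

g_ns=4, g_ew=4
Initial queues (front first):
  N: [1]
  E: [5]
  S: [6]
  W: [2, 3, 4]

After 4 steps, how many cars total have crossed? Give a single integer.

Answer: 2

Derivation:
Step 1 [NS]: N:car1-GO,E:wait,S:car6-GO,W:wait | queues: N=0 E=1 S=0 W=3
Step 2 [NS]: N:empty,E:wait,S:empty,W:wait | queues: N=0 E=1 S=0 W=3
Step 3 [NS]: N:empty,E:wait,S:empty,W:wait | queues: N=0 E=1 S=0 W=3
Step 4 [NS]: N:empty,E:wait,S:empty,W:wait | queues: N=0 E=1 S=0 W=3
Cars crossed by step 4: 2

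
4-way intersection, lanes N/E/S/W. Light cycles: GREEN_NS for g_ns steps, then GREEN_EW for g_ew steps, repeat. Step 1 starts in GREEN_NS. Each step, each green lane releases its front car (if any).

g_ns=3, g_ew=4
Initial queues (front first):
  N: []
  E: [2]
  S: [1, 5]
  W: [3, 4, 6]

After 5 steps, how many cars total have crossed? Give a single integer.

Answer: 5

Derivation:
Step 1 [NS]: N:empty,E:wait,S:car1-GO,W:wait | queues: N=0 E=1 S=1 W=3
Step 2 [NS]: N:empty,E:wait,S:car5-GO,W:wait | queues: N=0 E=1 S=0 W=3
Step 3 [NS]: N:empty,E:wait,S:empty,W:wait | queues: N=0 E=1 S=0 W=3
Step 4 [EW]: N:wait,E:car2-GO,S:wait,W:car3-GO | queues: N=0 E=0 S=0 W=2
Step 5 [EW]: N:wait,E:empty,S:wait,W:car4-GO | queues: N=0 E=0 S=0 W=1
Cars crossed by step 5: 5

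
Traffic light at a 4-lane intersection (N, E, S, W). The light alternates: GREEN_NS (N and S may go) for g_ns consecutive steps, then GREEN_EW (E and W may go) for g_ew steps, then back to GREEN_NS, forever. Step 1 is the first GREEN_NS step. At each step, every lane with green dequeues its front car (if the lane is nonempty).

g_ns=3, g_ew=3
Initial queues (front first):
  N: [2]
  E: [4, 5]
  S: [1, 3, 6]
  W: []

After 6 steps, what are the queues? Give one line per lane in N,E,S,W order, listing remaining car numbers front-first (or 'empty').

Step 1 [NS]: N:car2-GO,E:wait,S:car1-GO,W:wait | queues: N=0 E=2 S=2 W=0
Step 2 [NS]: N:empty,E:wait,S:car3-GO,W:wait | queues: N=0 E=2 S=1 W=0
Step 3 [NS]: N:empty,E:wait,S:car6-GO,W:wait | queues: N=0 E=2 S=0 W=0
Step 4 [EW]: N:wait,E:car4-GO,S:wait,W:empty | queues: N=0 E=1 S=0 W=0
Step 5 [EW]: N:wait,E:car5-GO,S:wait,W:empty | queues: N=0 E=0 S=0 W=0

N: empty
E: empty
S: empty
W: empty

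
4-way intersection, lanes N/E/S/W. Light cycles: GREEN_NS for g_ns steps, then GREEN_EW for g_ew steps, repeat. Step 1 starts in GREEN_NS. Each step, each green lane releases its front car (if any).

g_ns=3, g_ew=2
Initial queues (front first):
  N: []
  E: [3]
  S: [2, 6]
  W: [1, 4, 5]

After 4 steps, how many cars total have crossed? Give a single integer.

Step 1 [NS]: N:empty,E:wait,S:car2-GO,W:wait | queues: N=0 E=1 S=1 W=3
Step 2 [NS]: N:empty,E:wait,S:car6-GO,W:wait | queues: N=0 E=1 S=0 W=3
Step 3 [NS]: N:empty,E:wait,S:empty,W:wait | queues: N=0 E=1 S=0 W=3
Step 4 [EW]: N:wait,E:car3-GO,S:wait,W:car1-GO | queues: N=0 E=0 S=0 W=2
Cars crossed by step 4: 4

Answer: 4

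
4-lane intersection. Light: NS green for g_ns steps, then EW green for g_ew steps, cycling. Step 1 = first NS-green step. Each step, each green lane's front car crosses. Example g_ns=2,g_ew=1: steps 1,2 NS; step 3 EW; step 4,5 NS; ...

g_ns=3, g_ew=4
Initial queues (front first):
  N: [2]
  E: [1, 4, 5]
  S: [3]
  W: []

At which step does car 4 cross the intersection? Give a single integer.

Step 1 [NS]: N:car2-GO,E:wait,S:car3-GO,W:wait | queues: N=0 E=3 S=0 W=0
Step 2 [NS]: N:empty,E:wait,S:empty,W:wait | queues: N=0 E=3 S=0 W=0
Step 3 [NS]: N:empty,E:wait,S:empty,W:wait | queues: N=0 E=3 S=0 W=0
Step 4 [EW]: N:wait,E:car1-GO,S:wait,W:empty | queues: N=0 E=2 S=0 W=0
Step 5 [EW]: N:wait,E:car4-GO,S:wait,W:empty | queues: N=0 E=1 S=0 W=0
Step 6 [EW]: N:wait,E:car5-GO,S:wait,W:empty | queues: N=0 E=0 S=0 W=0
Car 4 crosses at step 5

5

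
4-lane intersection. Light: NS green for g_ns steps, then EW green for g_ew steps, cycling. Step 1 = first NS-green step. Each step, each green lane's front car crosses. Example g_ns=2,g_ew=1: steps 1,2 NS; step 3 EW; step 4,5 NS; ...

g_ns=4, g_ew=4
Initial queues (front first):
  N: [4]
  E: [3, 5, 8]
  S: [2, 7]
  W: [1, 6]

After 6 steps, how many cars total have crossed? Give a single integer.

Answer: 7

Derivation:
Step 1 [NS]: N:car4-GO,E:wait,S:car2-GO,W:wait | queues: N=0 E=3 S=1 W=2
Step 2 [NS]: N:empty,E:wait,S:car7-GO,W:wait | queues: N=0 E=3 S=0 W=2
Step 3 [NS]: N:empty,E:wait,S:empty,W:wait | queues: N=0 E=3 S=0 W=2
Step 4 [NS]: N:empty,E:wait,S:empty,W:wait | queues: N=0 E=3 S=0 W=2
Step 5 [EW]: N:wait,E:car3-GO,S:wait,W:car1-GO | queues: N=0 E=2 S=0 W=1
Step 6 [EW]: N:wait,E:car5-GO,S:wait,W:car6-GO | queues: N=0 E=1 S=0 W=0
Cars crossed by step 6: 7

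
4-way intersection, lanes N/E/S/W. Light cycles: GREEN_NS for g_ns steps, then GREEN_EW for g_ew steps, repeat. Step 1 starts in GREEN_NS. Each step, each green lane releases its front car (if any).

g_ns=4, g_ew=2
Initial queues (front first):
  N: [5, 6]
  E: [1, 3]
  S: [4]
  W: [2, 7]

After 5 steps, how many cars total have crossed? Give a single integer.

Answer: 5

Derivation:
Step 1 [NS]: N:car5-GO,E:wait,S:car4-GO,W:wait | queues: N=1 E=2 S=0 W=2
Step 2 [NS]: N:car6-GO,E:wait,S:empty,W:wait | queues: N=0 E=2 S=0 W=2
Step 3 [NS]: N:empty,E:wait,S:empty,W:wait | queues: N=0 E=2 S=0 W=2
Step 4 [NS]: N:empty,E:wait,S:empty,W:wait | queues: N=0 E=2 S=0 W=2
Step 5 [EW]: N:wait,E:car1-GO,S:wait,W:car2-GO | queues: N=0 E=1 S=0 W=1
Cars crossed by step 5: 5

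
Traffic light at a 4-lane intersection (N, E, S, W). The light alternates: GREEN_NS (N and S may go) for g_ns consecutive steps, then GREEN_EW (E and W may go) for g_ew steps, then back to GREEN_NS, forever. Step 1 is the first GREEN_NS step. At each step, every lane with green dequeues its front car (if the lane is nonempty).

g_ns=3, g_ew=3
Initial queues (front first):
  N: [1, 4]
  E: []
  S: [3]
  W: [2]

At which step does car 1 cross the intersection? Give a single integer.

Step 1 [NS]: N:car1-GO,E:wait,S:car3-GO,W:wait | queues: N=1 E=0 S=0 W=1
Step 2 [NS]: N:car4-GO,E:wait,S:empty,W:wait | queues: N=0 E=0 S=0 W=1
Step 3 [NS]: N:empty,E:wait,S:empty,W:wait | queues: N=0 E=0 S=0 W=1
Step 4 [EW]: N:wait,E:empty,S:wait,W:car2-GO | queues: N=0 E=0 S=0 W=0
Car 1 crosses at step 1

1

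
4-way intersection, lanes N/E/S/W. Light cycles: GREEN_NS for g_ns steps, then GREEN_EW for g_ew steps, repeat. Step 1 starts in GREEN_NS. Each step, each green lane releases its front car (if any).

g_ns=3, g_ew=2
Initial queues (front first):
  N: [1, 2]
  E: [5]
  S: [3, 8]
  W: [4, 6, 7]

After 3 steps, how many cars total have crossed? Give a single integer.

Answer: 4

Derivation:
Step 1 [NS]: N:car1-GO,E:wait,S:car3-GO,W:wait | queues: N=1 E=1 S=1 W=3
Step 2 [NS]: N:car2-GO,E:wait,S:car8-GO,W:wait | queues: N=0 E=1 S=0 W=3
Step 3 [NS]: N:empty,E:wait,S:empty,W:wait | queues: N=0 E=1 S=0 W=3
Cars crossed by step 3: 4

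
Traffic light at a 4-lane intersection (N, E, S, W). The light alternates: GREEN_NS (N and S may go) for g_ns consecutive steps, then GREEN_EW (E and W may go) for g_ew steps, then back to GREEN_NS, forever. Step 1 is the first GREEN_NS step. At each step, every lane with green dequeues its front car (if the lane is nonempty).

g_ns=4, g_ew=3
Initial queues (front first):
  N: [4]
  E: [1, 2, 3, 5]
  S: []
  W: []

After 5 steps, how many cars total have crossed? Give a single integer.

Answer: 2

Derivation:
Step 1 [NS]: N:car4-GO,E:wait,S:empty,W:wait | queues: N=0 E=4 S=0 W=0
Step 2 [NS]: N:empty,E:wait,S:empty,W:wait | queues: N=0 E=4 S=0 W=0
Step 3 [NS]: N:empty,E:wait,S:empty,W:wait | queues: N=0 E=4 S=0 W=0
Step 4 [NS]: N:empty,E:wait,S:empty,W:wait | queues: N=0 E=4 S=0 W=0
Step 5 [EW]: N:wait,E:car1-GO,S:wait,W:empty | queues: N=0 E=3 S=0 W=0
Cars crossed by step 5: 2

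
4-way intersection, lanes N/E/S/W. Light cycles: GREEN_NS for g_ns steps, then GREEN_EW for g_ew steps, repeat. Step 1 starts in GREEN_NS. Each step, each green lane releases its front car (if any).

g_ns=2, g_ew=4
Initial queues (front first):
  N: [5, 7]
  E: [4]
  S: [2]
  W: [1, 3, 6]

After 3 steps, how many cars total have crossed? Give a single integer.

Answer: 5

Derivation:
Step 1 [NS]: N:car5-GO,E:wait,S:car2-GO,W:wait | queues: N=1 E=1 S=0 W=3
Step 2 [NS]: N:car7-GO,E:wait,S:empty,W:wait | queues: N=0 E=1 S=0 W=3
Step 3 [EW]: N:wait,E:car4-GO,S:wait,W:car1-GO | queues: N=0 E=0 S=0 W=2
Cars crossed by step 3: 5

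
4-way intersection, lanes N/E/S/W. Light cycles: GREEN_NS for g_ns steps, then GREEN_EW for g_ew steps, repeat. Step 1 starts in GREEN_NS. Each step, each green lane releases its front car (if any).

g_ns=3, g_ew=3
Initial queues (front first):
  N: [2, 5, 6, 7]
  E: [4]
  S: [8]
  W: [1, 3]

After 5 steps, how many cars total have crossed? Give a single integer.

Step 1 [NS]: N:car2-GO,E:wait,S:car8-GO,W:wait | queues: N=3 E=1 S=0 W=2
Step 2 [NS]: N:car5-GO,E:wait,S:empty,W:wait | queues: N=2 E=1 S=0 W=2
Step 3 [NS]: N:car6-GO,E:wait,S:empty,W:wait | queues: N=1 E=1 S=0 W=2
Step 4 [EW]: N:wait,E:car4-GO,S:wait,W:car1-GO | queues: N=1 E=0 S=0 W=1
Step 5 [EW]: N:wait,E:empty,S:wait,W:car3-GO | queues: N=1 E=0 S=0 W=0
Cars crossed by step 5: 7

Answer: 7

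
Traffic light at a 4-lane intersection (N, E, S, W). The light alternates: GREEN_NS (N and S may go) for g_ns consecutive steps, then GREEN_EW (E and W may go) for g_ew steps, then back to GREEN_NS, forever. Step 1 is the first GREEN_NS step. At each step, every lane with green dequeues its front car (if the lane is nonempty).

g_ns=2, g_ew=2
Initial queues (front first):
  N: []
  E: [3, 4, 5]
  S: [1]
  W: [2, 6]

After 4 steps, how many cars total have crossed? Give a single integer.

Step 1 [NS]: N:empty,E:wait,S:car1-GO,W:wait | queues: N=0 E=3 S=0 W=2
Step 2 [NS]: N:empty,E:wait,S:empty,W:wait | queues: N=0 E=3 S=0 W=2
Step 3 [EW]: N:wait,E:car3-GO,S:wait,W:car2-GO | queues: N=0 E=2 S=0 W=1
Step 4 [EW]: N:wait,E:car4-GO,S:wait,W:car6-GO | queues: N=0 E=1 S=0 W=0
Cars crossed by step 4: 5

Answer: 5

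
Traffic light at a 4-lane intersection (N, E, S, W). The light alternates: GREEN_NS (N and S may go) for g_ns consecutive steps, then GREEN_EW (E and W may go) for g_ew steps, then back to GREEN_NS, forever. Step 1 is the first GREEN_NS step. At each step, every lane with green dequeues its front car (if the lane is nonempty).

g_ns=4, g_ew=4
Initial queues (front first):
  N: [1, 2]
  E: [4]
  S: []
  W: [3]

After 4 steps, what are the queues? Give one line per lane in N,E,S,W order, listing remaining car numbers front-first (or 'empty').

Step 1 [NS]: N:car1-GO,E:wait,S:empty,W:wait | queues: N=1 E=1 S=0 W=1
Step 2 [NS]: N:car2-GO,E:wait,S:empty,W:wait | queues: N=0 E=1 S=0 W=1
Step 3 [NS]: N:empty,E:wait,S:empty,W:wait | queues: N=0 E=1 S=0 W=1
Step 4 [NS]: N:empty,E:wait,S:empty,W:wait | queues: N=0 E=1 S=0 W=1

N: empty
E: 4
S: empty
W: 3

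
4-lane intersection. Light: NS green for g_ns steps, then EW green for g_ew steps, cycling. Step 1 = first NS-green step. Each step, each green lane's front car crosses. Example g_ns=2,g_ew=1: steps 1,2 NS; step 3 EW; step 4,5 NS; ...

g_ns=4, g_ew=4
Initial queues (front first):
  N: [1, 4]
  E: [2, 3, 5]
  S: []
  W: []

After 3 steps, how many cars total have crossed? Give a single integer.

Answer: 2

Derivation:
Step 1 [NS]: N:car1-GO,E:wait,S:empty,W:wait | queues: N=1 E=3 S=0 W=0
Step 2 [NS]: N:car4-GO,E:wait,S:empty,W:wait | queues: N=0 E=3 S=0 W=0
Step 3 [NS]: N:empty,E:wait,S:empty,W:wait | queues: N=0 E=3 S=0 W=0
Cars crossed by step 3: 2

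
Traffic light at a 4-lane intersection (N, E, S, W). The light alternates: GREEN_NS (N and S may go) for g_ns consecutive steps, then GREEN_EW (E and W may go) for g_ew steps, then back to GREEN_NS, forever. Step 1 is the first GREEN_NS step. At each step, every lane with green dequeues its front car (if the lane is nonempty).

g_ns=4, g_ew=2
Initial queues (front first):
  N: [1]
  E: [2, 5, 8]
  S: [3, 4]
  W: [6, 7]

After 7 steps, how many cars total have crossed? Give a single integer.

Step 1 [NS]: N:car1-GO,E:wait,S:car3-GO,W:wait | queues: N=0 E=3 S=1 W=2
Step 2 [NS]: N:empty,E:wait,S:car4-GO,W:wait | queues: N=0 E=3 S=0 W=2
Step 3 [NS]: N:empty,E:wait,S:empty,W:wait | queues: N=0 E=3 S=0 W=2
Step 4 [NS]: N:empty,E:wait,S:empty,W:wait | queues: N=0 E=3 S=0 W=2
Step 5 [EW]: N:wait,E:car2-GO,S:wait,W:car6-GO | queues: N=0 E=2 S=0 W=1
Step 6 [EW]: N:wait,E:car5-GO,S:wait,W:car7-GO | queues: N=0 E=1 S=0 W=0
Step 7 [NS]: N:empty,E:wait,S:empty,W:wait | queues: N=0 E=1 S=0 W=0
Cars crossed by step 7: 7

Answer: 7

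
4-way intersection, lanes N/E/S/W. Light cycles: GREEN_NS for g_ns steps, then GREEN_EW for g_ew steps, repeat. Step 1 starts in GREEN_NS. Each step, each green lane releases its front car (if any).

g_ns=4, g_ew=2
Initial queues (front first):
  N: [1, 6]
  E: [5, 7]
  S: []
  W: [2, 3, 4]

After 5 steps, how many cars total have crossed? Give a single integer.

Answer: 4

Derivation:
Step 1 [NS]: N:car1-GO,E:wait,S:empty,W:wait | queues: N=1 E=2 S=0 W=3
Step 2 [NS]: N:car6-GO,E:wait,S:empty,W:wait | queues: N=0 E=2 S=0 W=3
Step 3 [NS]: N:empty,E:wait,S:empty,W:wait | queues: N=0 E=2 S=0 W=3
Step 4 [NS]: N:empty,E:wait,S:empty,W:wait | queues: N=0 E=2 S=0 W=3
Step 5 [EW]: N:wait,E:car5-GO,S:wait,W:car2-GO | queues: N=0 E=1 S=0 W=2
Cars crossed by step 5: 4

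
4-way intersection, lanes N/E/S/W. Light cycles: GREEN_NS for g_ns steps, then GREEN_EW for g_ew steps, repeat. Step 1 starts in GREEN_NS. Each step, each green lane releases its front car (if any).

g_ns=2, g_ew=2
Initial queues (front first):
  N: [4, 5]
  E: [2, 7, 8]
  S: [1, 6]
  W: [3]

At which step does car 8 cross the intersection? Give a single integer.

Step 1 [NS]: N:car4-GO,E:wait,S:car1-GO,W:wait | queues: N=1 E=3 S=1 W=1
Step 2 [NS]: N:car5-GO,E:wait,S:car6-GO,W:wait | queues: N=0 E=3 S=0 W=1
Step 3 [EW]: N:wait,E:car2-GO,S:wait,W:car3-GO | queues: N=0 E=2 S=0 W=0
Step 4 [EW]: N:wait,E:car7-GO,S:wait,W:empty | queues: N=0 E=1 S=0 W=0
Step 5 [NS]: N:empty,E:wait,S:empty,W:wait | queues: N=0 E=1 S=0 W=0
Step 6 [NS]: N:empty,E:wait,S:empty,W:wait | queues: N=0 E=1 S=0 W=0
Step 7 [EW]: N:wait,E:car8-GO,S:wait,W:empty | queues: N=0 E=0 S=0 W=0
Car 8 crosses at step 7

7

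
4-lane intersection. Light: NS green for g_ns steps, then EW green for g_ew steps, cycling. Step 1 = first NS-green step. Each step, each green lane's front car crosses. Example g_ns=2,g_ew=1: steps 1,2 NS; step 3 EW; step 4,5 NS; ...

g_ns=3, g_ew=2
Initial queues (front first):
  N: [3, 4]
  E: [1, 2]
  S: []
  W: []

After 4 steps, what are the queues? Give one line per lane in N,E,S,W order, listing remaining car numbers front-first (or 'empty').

Step 1 [NS]: N:car3-GO,E:wait,S:empty,W:wait | queues: N=1 E=2 S=0 W=0
Step 2 [NS]: N:car4-GO,E:wait,S:empty,W:wait | queues: N=0 E=2 S=0 W=0
Step 3 [NS]: N:empty,E:wait,S:empty,W:wait | queues: N=0 E=2 S=0 W=0
Step 4 [EW]: N:wait,E:car1-GO,S:wait,W:empty | queues: N=0 E=1 S=0 W=0

N: empty
E: 2
S: empty
W: empty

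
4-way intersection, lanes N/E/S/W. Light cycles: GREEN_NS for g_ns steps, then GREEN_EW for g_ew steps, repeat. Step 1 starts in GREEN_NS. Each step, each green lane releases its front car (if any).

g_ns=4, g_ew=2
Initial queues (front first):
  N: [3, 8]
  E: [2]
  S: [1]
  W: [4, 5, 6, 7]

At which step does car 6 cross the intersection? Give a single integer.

Step 1 [NS]: N:car3-GO,E:wait,S:car1-GO,W:wait | queues: N=1 E=1 S=0 W=4
Step 2 [NS]: N:car8-GO,E:wait,S:empty,W:wait | queues: N=0 E=1 S=0 W=4
Step 3 [NS]: N:empty,E:wait,S:empty,W:wait | queues: N=0 E=1 S=0 W=4
Step 4 [NS]: N:empty,E:wait,S:empty,W:wait | queues: N=0 E=1 S=0 W=4
Step 5 [EW]: N:wait,E:car2-GO,S:wait,W:car4-GO | queues: N=0 E=0 S=0 W=3
Step 6 [EW]: N:wait,E:empty,S:wait,W:car5-GO | queues: N=0 E=0 S=0 W=2
Step 7 [NS]: N:empty,E:wait,S:empty,W:wait | queues: N=0 E=0 S=0 W=2
Step 8 [NS]: N:empty,E:wait,S:empty,W:wait | queues: N=0 E=0 S=0 W=2
Step 9 [NS]: N:empty,E:wait,S:empty,W:wait | queues: N=0 E=0 S=0 W=2
Step 10 [NS]: N:empty,E:wait,S:empty,W:wait | queues: N=0 E=0 S=0 W=2
Step 11 [EW]: N:wait,E:empty,S:wait,W:car6-GO | queues: N=0 E=0 S=0 W=1
Step 12 [EW]: N:wait,E:empty,S:wait,W:car7-GO | queues: N=0 E=0 S=0 W=0
Car 6 crosses at step 11

11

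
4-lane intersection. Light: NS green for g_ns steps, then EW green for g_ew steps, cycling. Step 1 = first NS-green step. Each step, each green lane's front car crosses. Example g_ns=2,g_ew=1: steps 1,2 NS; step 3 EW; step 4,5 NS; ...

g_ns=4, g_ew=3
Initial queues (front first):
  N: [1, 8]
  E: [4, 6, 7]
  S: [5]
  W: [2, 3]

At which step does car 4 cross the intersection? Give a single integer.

Step 1 [NS]: N:car1-GO,E:wait,S:car5-GO,W:wait | queues: N=1 E=3 S=0 W=2
Step 2 [NS]: N:car8-GO,E:wait,S:empty,W:wait | queues: N=0 E=3 S=0 W=2
Step 3 [NS]: N:empty,E:wait,S:empty,W:wait | queues: N=0 E=3 S=0 W=2
Step 4 [NS]: N:empty,E:wait,S:empty,W:wait | queues: N=0 E=3 S=0 W=2
Step 5 [EW]: N:wait,E:car4-GO,S:wait,W:car2-GO | queues: N=0 E=2 S=0 W=1
Step 6 [EW]: N:wait,E:car6-GO,S:wait,W:car3-GO | queues: N=0 E=1 S=0 W=0
Step 7 [EW]: N:wait,E:car7-GO,S:wait,W:empty | queues: N=0 E=0 S=0 W=0
Car 4 crosses at step 5

5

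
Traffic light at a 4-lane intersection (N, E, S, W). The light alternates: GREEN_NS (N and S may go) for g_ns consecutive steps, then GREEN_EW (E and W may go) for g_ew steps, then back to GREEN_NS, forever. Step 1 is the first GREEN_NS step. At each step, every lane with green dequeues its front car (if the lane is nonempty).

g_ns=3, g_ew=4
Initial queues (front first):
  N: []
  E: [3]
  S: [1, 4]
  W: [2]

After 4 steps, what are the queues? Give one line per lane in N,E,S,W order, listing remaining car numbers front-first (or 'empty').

Step 1 [NS]: N:empty,E:wait,S:car1-GO,W:wait | queues: N=0 E=1 S=1 W=1
Step 2 [NS]: N:empty,E:wait,S:car4-GO,W:wait | queues: N=0 E=1 S=0 W=1
Step 3 [NS]: N:empty,E:wait,S:empty,W:wait | queues: N=0 E=1 S=0 W=1
Step 4 [EW]: N:wait,E:car3-GO,S:wait,W:car2-GO | queues: N=0 E=0 S=0 W=0

N: empty
E: empty
S: empty
W: empty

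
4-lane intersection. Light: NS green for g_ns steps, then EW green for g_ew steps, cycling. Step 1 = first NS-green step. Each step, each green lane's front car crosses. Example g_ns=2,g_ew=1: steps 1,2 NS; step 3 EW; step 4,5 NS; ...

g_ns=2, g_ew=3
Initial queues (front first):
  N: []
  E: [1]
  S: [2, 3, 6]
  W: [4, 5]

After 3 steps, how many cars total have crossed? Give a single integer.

Step 1 [NS]: N:empty,E:wait,S:car2-GO,W:wait | queues: N=0 E=1 S=2 W=2
Step 2 [NS]: N:empty,E:wait,S:car3-GO,W:wait | queues: N=0 E=1 S=1 W=2
Step 3 [EW]: N:wait,E:car1-GO,S:wait,W:car4-GO | queues: N=0 E=0 S=1 W=1
Cars crossed by step 3: 4

Answer: 4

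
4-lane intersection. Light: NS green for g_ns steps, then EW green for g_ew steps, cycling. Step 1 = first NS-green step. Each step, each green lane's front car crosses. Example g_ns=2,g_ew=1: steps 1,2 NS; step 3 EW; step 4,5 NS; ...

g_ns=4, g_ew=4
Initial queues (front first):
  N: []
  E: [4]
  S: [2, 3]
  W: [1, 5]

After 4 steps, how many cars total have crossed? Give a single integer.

Step 1 [NS]: N:empty,E:wait,S:car2-GO,W:wait | queues: N=0 E=1 S=1 W=2
Step 2 [NS]: N:empty,E:wait,S:car3-GO,W:wait | queues: N=0 E=1 S=0 W=2
Step 3 [NS]: N:empty,E:wait,S:empty,W:wait | queues: N=0 E=1 S=0 W=2
Step 4 [NS]: N:empty,E:wait,S:empty,W:wait | queues: N=0 E=1 S=0 W=2
Cars crossed by step 4: 2

Answer: 2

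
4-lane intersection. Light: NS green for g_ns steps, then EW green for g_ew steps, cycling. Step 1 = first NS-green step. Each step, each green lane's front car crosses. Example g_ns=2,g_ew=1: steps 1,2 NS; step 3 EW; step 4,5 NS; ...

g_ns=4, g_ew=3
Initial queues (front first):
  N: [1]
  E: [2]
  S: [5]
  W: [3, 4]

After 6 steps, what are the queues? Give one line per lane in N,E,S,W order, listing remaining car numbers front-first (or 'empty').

Step 1 [NS]: N:car1-GO,E:wait,S:car5-GO,W:wait | queues: N=0 E=1 S=0 W=2
Step 2 [NS]: N:empty,E:wait,S:empty,W:wait | queues: N=0 E=1 S=0 W=2
Step 3 [NS]: N:empty,E:wait,S:empty,W:wait | queues: N=0 E=1 S=0 W=2
Step 4 [NS]: N:empty,E:wait,S:empty,W:wait | queues: N=0 E=1 S=0 W=2
Step 5 [EW]: N:wait,E:car2-GO,S:wait,W:car3-GO | queues: N=0 E=0 S=0 W=1
Step 6 [EW]: N:wait,E:empty,S:wait,W:car4-GO | queues: N=0 E=0 S=0 W=0

N: empty
E: empty
S: empty
W: empty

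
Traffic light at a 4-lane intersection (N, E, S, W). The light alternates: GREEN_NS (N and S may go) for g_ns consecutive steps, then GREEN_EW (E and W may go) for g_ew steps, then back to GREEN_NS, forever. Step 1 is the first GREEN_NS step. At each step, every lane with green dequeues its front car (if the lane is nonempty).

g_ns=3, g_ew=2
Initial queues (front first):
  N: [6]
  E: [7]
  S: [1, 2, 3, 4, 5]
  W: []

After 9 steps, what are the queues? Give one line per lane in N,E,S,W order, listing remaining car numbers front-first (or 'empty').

Step 1 [NS]: N:car6-GO,E:wait,S:car1-GO,W:wait | queues: N=0 E=1 S=4 W=0
Step 2 [NS]: N:empty,E:wait,S:car2-GO,W:wait | queues: N=0 E=1 S=3 W=0
Step 3 [NS]: N:empty,E:wait,S:car3-GO,W:wait | queues: N=0 E=1 S=2 W=0
Step 4 [EW]: N:wait,E:car7-GO,S:wait,W:empty | queues: N=0 E=0 S=2 W=0
Step 5 [EW]: N:wait,E:empty,S:wait,W:empty | queues: N=0 E=0 S=2 W=0
Step 6 [NS]: N:empty,E:wait,S:car4-GO,W:wait | queues: N=0 E=0 S=1 W=0
Step 7 [NS]: N:empty,E:wait,S:car5-GO,W:wait | queues: N=0 E=0 S=0 W=0

N: empty
E: empty
S: empty
W: empty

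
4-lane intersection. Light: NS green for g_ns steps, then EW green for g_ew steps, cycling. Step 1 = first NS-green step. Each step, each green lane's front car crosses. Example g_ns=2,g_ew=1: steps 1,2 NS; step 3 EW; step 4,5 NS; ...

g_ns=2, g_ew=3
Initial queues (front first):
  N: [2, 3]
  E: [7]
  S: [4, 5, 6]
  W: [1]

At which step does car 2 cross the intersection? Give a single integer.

Step 1 [NS]: N:car2-GO,E:wait,S:car4-GO,W:wait | queues: N=1 E=1 S=2 W=1
Step 2 [NS]: N:car3-GO,E:wait,S:car5-GO,W:wait | queues: N=0 E=1 S=1 W=1
Step 3 [EW]: N:wait,E:car7-GO,S:wait,W:car1-GO | queues: N=0 E=0 S=1 W=0
Step 4 [EW]: N:wait,E:empty,S:wait,W:empty | queues: N=0 E=0 S=1 W=0
Step 5 [EW]: N:wait,E:empty,S:wait,W:empty | queues: N=0 E=0 S=1 W=0
Step 6 [NS]: N:empty,E:wait,S:car6-GO,W:wait | queues: N=0 E=0 S=0 W=0
Car 2 crosses at step 1

1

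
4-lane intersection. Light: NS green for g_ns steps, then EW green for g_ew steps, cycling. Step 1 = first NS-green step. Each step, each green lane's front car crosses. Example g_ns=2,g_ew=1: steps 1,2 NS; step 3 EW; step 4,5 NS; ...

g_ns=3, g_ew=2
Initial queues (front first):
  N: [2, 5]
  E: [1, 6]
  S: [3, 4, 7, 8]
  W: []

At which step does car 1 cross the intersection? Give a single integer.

Step 1 [NS]: N:car2-GO,E:wait,S:car3-GO,W:wait | queues: N=1 E=2 S=3 W=0
Step 2 [NS]: N:car5-GO,E:wait,S:car4-GO,W:wait | queues: N=0 E=2 S=2 W=0
Step 3 [NS]: N:empty,E:wait,S:car7-GO,W:wait | queues: N=0 E=2 S=1 W=0
Step 4 [EW]: N:wait,E:car1-GO,S:wait,W:empty | queues: N=0 E=1 S=1 W=0
Step 5 [EW]: N:wait,E:car6-GO,S:wait,W:empty | queues: N=0 E=0 S=1 W=0
Step 6 [NS]: N:empty,E:wait,S:car8-GO,W:wait | queues: N=0 E=0 S=0 W=0
Car 1 crosses at step 4

4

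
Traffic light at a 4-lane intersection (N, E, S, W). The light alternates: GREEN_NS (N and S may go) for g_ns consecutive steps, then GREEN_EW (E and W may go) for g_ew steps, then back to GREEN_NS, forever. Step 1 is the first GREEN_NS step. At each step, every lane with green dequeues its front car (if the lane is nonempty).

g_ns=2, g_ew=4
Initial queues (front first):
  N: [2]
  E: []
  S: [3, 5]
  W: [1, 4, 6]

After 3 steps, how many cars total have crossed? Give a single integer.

Step 1 [NS]: N:car2-GO,E:wait,S:car3-GO,W:wait | queues: N=0 E=0 S=1 W=3
Step 2 [NS]: N:empty,E:wait,S:car5-GO,W:wait | queues: N=0 E=0 S=0 W=3
Step 3 [EW]: N:wait,E:empty,S:wait,W:car1-GO | queues: N=0 E=0 S=0 W=2
Cars crossed by step 3: 4

Answer: 4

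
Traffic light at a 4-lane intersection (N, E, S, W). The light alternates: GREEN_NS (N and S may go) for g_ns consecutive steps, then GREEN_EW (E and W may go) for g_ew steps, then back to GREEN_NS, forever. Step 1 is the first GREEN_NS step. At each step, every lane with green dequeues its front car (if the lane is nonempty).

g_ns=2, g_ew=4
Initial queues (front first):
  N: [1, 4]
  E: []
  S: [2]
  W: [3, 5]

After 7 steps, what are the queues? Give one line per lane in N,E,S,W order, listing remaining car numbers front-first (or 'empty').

Step 1 [NS]: N:car1-GO,E:wait,S:car2-GO,W:wait | queues: N=1 E=0 S=0 W=2
Step 2 [NS]: N:car4-GO,E:wait,S:empty,W:wait | queues: N=0 E=0 S=0 W=2
Step 3 [EW]: N:wait,E:empty,S:wait,W:car3-GO | queues: N=0 E=0 S=0 W=1
Step 4 [EW]: N:wait,E:empty,S:wait,W:car5-GO | queues: N=0 E=0 S=0 W=0

N: empty
E: empty
S: empty
W: empty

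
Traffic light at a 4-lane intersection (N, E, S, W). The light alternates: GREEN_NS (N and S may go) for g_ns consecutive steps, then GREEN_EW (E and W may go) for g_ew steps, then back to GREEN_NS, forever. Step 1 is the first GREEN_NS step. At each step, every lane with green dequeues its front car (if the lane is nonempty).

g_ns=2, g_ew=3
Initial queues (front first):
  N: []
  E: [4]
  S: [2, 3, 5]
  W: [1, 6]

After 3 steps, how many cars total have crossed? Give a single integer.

Step 1 [NS]: N:empty,E:wait,S:car2-GO,W:wait | queues: N=0 E=1 S=2 W=2
Step 2 [NS]: N:empty,E:wait,S:car3-GO,W:wait | queues: N=0 E=1 S=1 W=2
Step 3 [EW]: N:wait,E:car4-GO,S:wait,W:car1-GO | queues: N=0 E=0 S=1 W=1
Cars crossed by step 3: 4

Answer: 4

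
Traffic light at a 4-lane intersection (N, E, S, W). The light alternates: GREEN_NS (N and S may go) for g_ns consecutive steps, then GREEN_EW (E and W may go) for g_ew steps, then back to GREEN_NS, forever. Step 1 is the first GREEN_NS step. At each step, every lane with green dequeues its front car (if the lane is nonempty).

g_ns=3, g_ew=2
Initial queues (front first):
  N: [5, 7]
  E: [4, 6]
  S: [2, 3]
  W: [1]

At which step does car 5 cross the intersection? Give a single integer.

Step 1 [NS]: N:car5-GO,E:wait,S:car2-GO,W:wait | queues: N=1 E=2 S=1 W=1
Step 2 [NS]: N:car7-GO,E:wait,S:car3-GO,W:wait | queues: N=0 E=2 S=0 W=1
Step 3 [NS]: N:empty,E:wait,S:empty,W:wait | queues: N=0 E=2 S=0 W=1
Step 4 [EW]: N:wait,E:car4-GO,S:wait,W:car1-GO | queues: N=0 E=1 S=0 W=0
Step 5 [EW]: N:wait,E:car6-GO,S:wait,W:empty | queues: N=0 E=0 S=0 W=0
Car 5 crosses at step 1

1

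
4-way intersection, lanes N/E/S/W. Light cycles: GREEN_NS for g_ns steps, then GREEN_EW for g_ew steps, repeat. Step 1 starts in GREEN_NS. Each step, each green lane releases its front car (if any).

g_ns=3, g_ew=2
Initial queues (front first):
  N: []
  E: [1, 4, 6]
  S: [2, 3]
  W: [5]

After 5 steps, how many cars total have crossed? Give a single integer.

Step 1 [NS]: N:empty,E:wait,S:car2-GO,W:wait | queues: N=0 E=3 S=1 W=1
Step 2 [NS]: N:empty,E:wait,S:car3-GO,W:wait | queues: N=0 E=3 S=0 W=1
Step 3 [NS]: N:empty,E:wait,S:empty,W:wait | queues: N=0 E=3 S=0 W=1
Step 4 [EW]: N:wait,E:car1-GO,S:wait,W:car5-GO | queues: N=0 E=2 S=0 W=0
Step 5 [EW]: N:wait,E:car4-GO,S:wait,W:empty | queues: N=0 E=1 S=0 W=0
Cars crossed by step 5: 5

Answer: 5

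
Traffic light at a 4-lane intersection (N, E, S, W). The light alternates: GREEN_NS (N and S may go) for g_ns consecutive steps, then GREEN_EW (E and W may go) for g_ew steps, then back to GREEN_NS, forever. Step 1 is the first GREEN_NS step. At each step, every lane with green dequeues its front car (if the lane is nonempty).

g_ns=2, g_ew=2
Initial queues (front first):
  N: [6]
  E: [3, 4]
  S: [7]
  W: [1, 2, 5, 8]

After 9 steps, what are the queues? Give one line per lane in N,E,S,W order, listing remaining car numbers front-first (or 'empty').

Step 1 [NS]: N:car6-GO,E:wait,S:car7-GO,W:wait | queues: N=0 E=2 S=0 W=4
Step 2 [NS]: N:empty,E:wait,S:empty,W:wait | queues: N=0 E=2 S=0 W=4
Step 3 [EW]: N:wait,E:car3-GO,S:wait,W:car1-GO | queues: N=0 E=1 S=0 W=3
Step 4 [EW]: N:wait,E:car4-GO,S:wait,W:car2-GO | queues: N=0 E=0 S=0 W=2
Step 5 [NS]: N:empty,E:wait,S:empty,W:wait | queues: N=0 E=0 S=0 W=2
Step 6 [NS]: N:empty,E:wait,S:empty,W:wait | queues: N=0 E=0 S=0 W=2
Step 7 [EW]: N:wait,E:empty,S:wait,W:car5-GO | queues: N=0 E=0 S=0 W=1
Step 8 [EW]: N:wait,E:empty,S:wait,W:car8-GO | queues: N=0 E=0 S=0 W=0

N: empty
E: empty
S: empty
W: empty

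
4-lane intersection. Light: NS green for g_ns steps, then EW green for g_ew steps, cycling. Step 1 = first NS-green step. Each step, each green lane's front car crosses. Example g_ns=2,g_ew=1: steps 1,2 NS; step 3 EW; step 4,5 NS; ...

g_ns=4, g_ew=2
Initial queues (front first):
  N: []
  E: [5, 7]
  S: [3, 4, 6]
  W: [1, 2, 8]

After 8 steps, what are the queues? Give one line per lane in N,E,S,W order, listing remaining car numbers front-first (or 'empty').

Step 1 [NS]: N:empty,E:wait,S:car3-GO,W:wait | queues: N=0 E=2 S=2 W=3
Step 2 [NS]: N:empty,E:wait,S:car4-GO,W:wait | queues: N=0 E=2 S=1 W=3
Step 3 [NS]: N:empty,E:wait,S:car6-GO,W:wait | queues: N=0 E=2 S=0 W=3
Step 4 [NS]: N:empty,E:wait,S:empty,W:wait | queues: N=0 E=2 S=0 W=3
Step 5 [EW]: N:wait,E:car5-GO,S:wait,W:car1-GO | queues: N=0 E=1 S=0 W=2
Step 6 [EW]: N:wait,E:car7-GO,S:wait,W:car2-GO | queues: N=0 E=0 S=0 W=1
Step 7 [NS]: N:empty,E:wait,S:empty,W:wait | queues: N=0 E=0 S=0 W=1
Step 8 [NS]: N:empty,E:wait,S:empty,W:wait | queues: N=0 E=0 S=0 W=1

N: empty
E: empty
S: empty
W: 8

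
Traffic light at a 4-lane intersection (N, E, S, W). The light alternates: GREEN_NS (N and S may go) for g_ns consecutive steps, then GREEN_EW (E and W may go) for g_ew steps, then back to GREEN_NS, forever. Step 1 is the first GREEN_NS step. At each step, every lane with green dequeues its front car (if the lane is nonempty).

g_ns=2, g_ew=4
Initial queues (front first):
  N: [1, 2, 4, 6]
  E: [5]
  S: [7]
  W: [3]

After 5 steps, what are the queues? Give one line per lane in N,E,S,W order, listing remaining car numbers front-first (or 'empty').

Step 1 [NS]: N:car1-GO,E:wait,S:car7-GO,W:wait | queues: N=3 E=1 S=0 W=1
Step 2 [NS]: N:car2-GO,E:wait,S:empty,W:wait | queues: N=2 E=1 S=0 W=1
Step 3 [EW]: N:wait,E:car5-GO,S:wait,W:car3-GO | queues: N=2 E=0 S=0 W=0
Step 4 [EW]: N:wait,E:empty,S:wait,W:empty | queues: N=2 E=0 S=0 W=0
Step 5 [EW]: N:wait,E:empty,S:wait,W:empty | queues: N=2 E=0 S=0 W=0

N: 4 6
E: empty
S: empty
W: empty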